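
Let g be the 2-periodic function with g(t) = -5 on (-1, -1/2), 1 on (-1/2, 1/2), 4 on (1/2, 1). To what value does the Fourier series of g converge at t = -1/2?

-2

At t = -1/2 the one-sided limits are g(-1/2^-) = -5 and g(-1/2^+) = 1.
By Dirichlet's theorem the series converges to their average, [(-5) + (1)]/2 = -2.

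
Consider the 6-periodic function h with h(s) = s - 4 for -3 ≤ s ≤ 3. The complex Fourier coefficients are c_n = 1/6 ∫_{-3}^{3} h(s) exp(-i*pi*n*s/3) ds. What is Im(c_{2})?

3/(2*pi)

Since h is real-valued, Im(c_{2}) = -1/6 ∫_{-3}^{3} h(s) sin(2*pi*s/3) ds = -b_{2}/2.
Integrating by parts (boundary term plus one more integral), an antiderivative of (s - 4) sin(2*pi*s/3) is -3*s*cos(2*pi*s/3)/(2*pi) + 9*sin(2*pi*s/3)/(4*pi**2) + 6*cos(2*pi*s/3)/pi; evaluating from -3 to 3: ∫_{-3}^{3} (s - 4) sin(2*pi*s/3) ds = (3/(2*pi)) - (21/(2*pi)) = -9/pi.
Hence Im(c_{2}) = (-1/6)·(-9/pi) = 3/(2*pi).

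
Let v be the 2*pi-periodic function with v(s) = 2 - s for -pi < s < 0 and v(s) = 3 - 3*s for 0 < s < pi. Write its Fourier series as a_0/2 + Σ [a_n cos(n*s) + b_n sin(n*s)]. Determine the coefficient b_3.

2*(1 - 2*pi)/(3*pi)

b_3 = 1/pi ∫_{-pi}^{pi} v(s) sin(3*s) ds.
Split the integral at the breakpoints.
Integrating by parts (boundary term plus one more integral), an antiderivative of (2 - s) sin(3*s) is s*cos(3*s)/3 - sin(3*s)/9 - 2*cos(3*s)/3; evaluating from -pi to 0: ∫_{-pi}^{0} (2 - s) sin(3*s) ds = (-2/3) - (2/3 + pi/3) = -4/3 - pi/3.
Integrating by parts (boundary term plus one more integral), an antiderivative of (3 - 3*s) sin(3*s) is s*cos(3*s) - sin(3*s)/3 - cos(3*s); evaluating from 0 to pi: ∫_{0}^{pi} (3 - 3*s) sin(3*s) ds = (1 - pi) - (-1) = 2 - pi.
Summing the pieces and multiplying by (1/pi) gives b_3 = 2*(1 - 2*pi)/(3*pi).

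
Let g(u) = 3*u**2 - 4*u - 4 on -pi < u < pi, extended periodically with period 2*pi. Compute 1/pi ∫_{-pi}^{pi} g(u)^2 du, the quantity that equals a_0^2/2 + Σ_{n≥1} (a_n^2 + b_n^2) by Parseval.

1/pi ∫_{-pi}^{pi} g(u)^2 du = 1/pi · (2*pi*(-40*pi**2 + 240 + 27*pi**4)/15) = -16*pi**2/3 + 32 + 18*pi**4/5.

-16*pi**2/3 + 32 + 18*pi**4/5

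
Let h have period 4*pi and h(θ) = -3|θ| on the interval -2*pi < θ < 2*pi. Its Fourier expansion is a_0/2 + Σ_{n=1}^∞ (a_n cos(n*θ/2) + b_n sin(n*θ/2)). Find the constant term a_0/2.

-3*pi

a_0 = (1/(2*pi)) ∫_{-2*pi}^{2*pi} h(θ) dθ = (1/(2*pi)) · (-12*pi**2) = -6*pi.
So the constant term a_0/2 = -3*pi.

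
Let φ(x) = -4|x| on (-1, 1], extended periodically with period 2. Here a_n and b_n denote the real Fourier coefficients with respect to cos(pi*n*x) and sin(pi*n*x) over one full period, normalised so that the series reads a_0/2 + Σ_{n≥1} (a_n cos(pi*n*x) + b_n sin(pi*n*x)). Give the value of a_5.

a_5 = ∫_{-1}^{1} φ(x) cos(5*pi*x) dx.
φ is even and cos(5*pi*x) is even, so the integrand is even and a_5 = 2 ∫_0^{1} φ(x) cos(5*pi*x) dx.
Integrating by parts (boundary term plus one more integral), an antiderivative of (-4*x) cos(5*pi*x) is -4*x*sin(5*pi*x)/(5*pi) - 4*cos(5*pi*x)/(25*pi**2); evaluating from 0 to 1: ∫_{0}^{1} (-4*x) cos(5*pi*x) dx = (4/(25*pi**2)) - (-4/(25*pi**2)) = 8/(25*pi**2).
Hence a_5 = 2·(8/(25*pi**2)) = 16/(25*pi**2).

16/(25*pi**2)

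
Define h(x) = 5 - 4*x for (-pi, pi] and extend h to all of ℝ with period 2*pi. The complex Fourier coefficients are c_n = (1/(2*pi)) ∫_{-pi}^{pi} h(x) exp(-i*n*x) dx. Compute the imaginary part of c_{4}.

-1

Since h is real-valued, Im(c_{4}) = -(1/(2*pi)) ∫_{-pi}^{pi} h(x) sin(4*x) dx = -b_{4}/2.
Integrating by parts (boundary term plus one more integral), an antiderivative of (5 - 4*x) sin(4*x) is x*cos(4*x) - sin(4*x)/4 - 5*cos(4*x)/4; evaluating from -pi to pi: ∫_{-pi}^{pi} (5 - 4*x) sin(4*x) dx = (-5/4 + pi) - (-pi - 5/4) = 2*pi.
Hence Im(c_{4}) = (-1/(2*pi))·(2*pi) = -1.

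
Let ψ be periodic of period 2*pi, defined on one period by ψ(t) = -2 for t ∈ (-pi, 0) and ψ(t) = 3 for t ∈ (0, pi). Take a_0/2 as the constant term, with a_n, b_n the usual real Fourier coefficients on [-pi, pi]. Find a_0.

1

a_0 = 1/pi ∫_{-pi}^{pi} ψ(t) dt = 1/pi · (pi) = 1.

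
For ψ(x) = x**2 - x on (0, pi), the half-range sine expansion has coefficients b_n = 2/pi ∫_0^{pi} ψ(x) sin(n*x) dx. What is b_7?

b_7 = 2/pi ∫_0^{pi} (x**2 - x) sin(7*x) dx.
Integrating by parts twice (tabular method), an antiderivative of (x**2 - x) sin(7*x) is -x**2*cos(7*x)/7 + 2*x*sin(7*x)/49 + x*cos(7*x)/7 - sin(7*x)/49 + 2*cos(7*x)/343; evaluating from 0 to pi: ∫_{0}^{pi} (x**2 - x) sin(7*x) dx = (-pi/7 - 2/343 + pi**2/7) - (2/343) = -pi/7 - 4/343 + pi**2/7.
Hence b_7 = (2/pi)·(-pi/7 - 4/343 + pi**2/7) = 2*(-49*pi - 4 + 49*pi**2)/(343*pi).

2*(-49*pi - 4 + 49*pi**2)/(343*pi)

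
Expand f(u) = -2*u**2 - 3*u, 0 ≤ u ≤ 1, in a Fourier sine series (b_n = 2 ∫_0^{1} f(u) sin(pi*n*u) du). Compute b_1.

-10/pi + 16/pi**3

b_1 = 2 ∫_0^{1} (-2*u**2 - 3*u) sin(pi*u) du.
Integrating by parts twice (tabular method), an antiderivative of (-2*u**2 - 3*u) sin(pi*u) is 2*u**2*cos(pi*u)/pi - 4*u*sin(pi*u)/pi**2 + 3*u*cos(pi*u)/pi - 3*sin(pi*u)/pi**2 - 4*cos(pi*u)/pi**3; evaluating from 0 to 1: ∫_{0}^{1} (-2*u**2 - 3*u) sin(pi*u) du = (-5/pi + 4/pi**3) - (-4/pi**3) = -5/pi + 8/pi**3.
Hence b_1 = 2·(-5/pi + 8/pi**3) = -10/pi + 16/pi**3.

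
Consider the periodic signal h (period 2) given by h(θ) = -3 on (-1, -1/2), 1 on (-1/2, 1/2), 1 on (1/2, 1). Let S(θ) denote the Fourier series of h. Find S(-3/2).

θ = -3/2 differs from θ = 1/2 by -1 full period(s), and the series is 2-periodic.
h is continuous at θ = 1/2 with value 1, so the series converges to 1 there.

1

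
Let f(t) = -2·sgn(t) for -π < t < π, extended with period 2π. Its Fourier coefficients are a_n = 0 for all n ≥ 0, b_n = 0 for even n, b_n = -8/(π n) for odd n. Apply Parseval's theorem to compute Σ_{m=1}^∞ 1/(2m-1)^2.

Parseval: Σ b_n^2 = (1/π) ∫_{-π}^{π} f(t)^2 dt = 8.
Only odd n contribute, with b_n^2 = 64/(π^2 n^2), so Σ_{m≥1} 1/(2m-1)^2 = π^2·(8)/64 = pi**2/8.

pi**2/8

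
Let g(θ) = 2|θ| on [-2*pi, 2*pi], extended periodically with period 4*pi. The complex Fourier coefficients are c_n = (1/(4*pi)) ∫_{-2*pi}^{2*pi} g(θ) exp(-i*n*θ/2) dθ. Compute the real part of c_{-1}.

-8/pi

Since g is real-valued, Re(c_{-1}) = (1/(4*pi)) ∫_{-2*pi}^{2*pi} g(θ) cos(-θ/2) dθ = a_{1}/2.
g is even and cos(-θ/2) is even, so the integrand is even: ∫_{-2*pi}^{2*pi} g(θ) cos(-θ/2) dθ = 2∫_0^{2*pi} g(θ) cos(-θ/2) dθ.
Integrating by parts (boundary term plus one more integral), an antiderivative of (2*θ) cos(-θ/2) is 4*θ*sin(θ/2) + 8*cos(θ/2); evaluating from 0 to 2*pi: ∫_{0}^{2*pi} (2*θ) cos(-θ/2) dθ = (-8) - (8) = -16.
So ∫_{-2*pi}^{2*pi} g(θ) cos(-θ/2) dθ = -32.
Hence Re(c_{-1}) = (1/(4*pi))·(-32) = -8/pi.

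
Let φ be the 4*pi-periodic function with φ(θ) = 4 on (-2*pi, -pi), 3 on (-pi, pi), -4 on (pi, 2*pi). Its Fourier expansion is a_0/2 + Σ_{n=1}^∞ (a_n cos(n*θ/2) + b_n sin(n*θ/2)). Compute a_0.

3

a_0 = (1/(2*pi)) ∫_{-2*pi}^{2*pi} φ(θ) dθ = (1/(2*pi)) · (6*pi) = 3.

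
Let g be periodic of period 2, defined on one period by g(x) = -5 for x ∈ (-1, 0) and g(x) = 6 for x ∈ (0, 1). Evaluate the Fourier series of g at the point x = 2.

1/2

x = 2 differs from x = 0 by 1 full period(s), and the series is 2-periodic.
At x = 0 the one-sided limits are g(0^-) = -5 and g(0^+) = 6.
By Dirichlet's theorem the series converges to their average, [(-5) + (6)]/2 = 1/2.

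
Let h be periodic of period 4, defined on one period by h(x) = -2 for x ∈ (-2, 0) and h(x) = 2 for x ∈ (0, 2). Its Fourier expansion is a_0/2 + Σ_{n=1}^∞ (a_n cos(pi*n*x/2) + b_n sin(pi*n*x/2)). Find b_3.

8/(3*pi)

b_3 = 1/2 ∫_{-2}^{2} h(x) sin(3*pi*x/2) dx.
h is odd and sin(3*pi*x/2) is odd, so the integrand is even and b_3 = ∫_0^{2} h(x) sin(3*pi*x/2) dx.
Directly, an antiderivative of (2) sin(3*pi*x/2) is -4*cos(3*pi*x/2)/(3*pi); evaluating from 0 to 2: ∫_{0}^{2} (2) sin(3*pi*x/2) dx = (4/(3*pi)) - (-4/(3*pi)) = 8/(3*pi).
Hence b_3 = 8/(3*pi).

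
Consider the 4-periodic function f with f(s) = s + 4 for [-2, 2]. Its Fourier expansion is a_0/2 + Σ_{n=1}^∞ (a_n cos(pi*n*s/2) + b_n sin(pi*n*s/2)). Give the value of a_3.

0

a_3 = 1/2 ∫_{-2}^{2} f(s) cos(3*pi*s/2) ds.
Integrating by parts (boundary term plus one more integral), an antiderivative of (s + 4) cos(3*pi*s/2) is 2*s*sin(3*pi*s/2)/(3*pi) + 8*sin(3*pi*s/2)/(3*pi) + 4*cos(3*pi*s/2)/(9*pi**2); evaluating from -2 to 2: ∫_{-2}^{2} (s + 4) cos(3*pi*s/2) ds = (-4/(9*pi**2)) - (-4/(9*pi**2)) = 0.
Hence a_3 = (1/2)·(0) = 0.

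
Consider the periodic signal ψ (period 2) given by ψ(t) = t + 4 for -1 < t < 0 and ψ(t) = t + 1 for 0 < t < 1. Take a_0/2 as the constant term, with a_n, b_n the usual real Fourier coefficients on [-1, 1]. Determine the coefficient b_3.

b_3 = ∫_{-1}^{1} ψ(t) sin(3*pi*t) dt.
Split the integral at the breakpoints.
Integrating by parts (boundary term plus one more integral), an antiderivative of (t + 4) sin(3*pi*t) is -t*cos(3*pi*t)/(3*pi) + sin(3*pi*t)/(9*pi**2) - 4*cos(3*pi*t)/(3*pi); evaluating from -1 to 0: ∫_{-1}^{0} (t + 4) sin(3*pi*t) dt = (-4/(3*pi)) - (1/pi) = -7/(3*pi).
Integrating by parts (boundary term plus one more integral), an antiderivative of (t + 1) sin(3*pi*t) is -t*cos(3*pi*t)/(3*pi) + sin(3*pi*t)/(9*pi**2) - cos(3*pi*t)/(3*pi); evaluating from 0 to 1: ∫_{0}^{1} (t + 1) sin(3*pi*t) dt = (2/(3*pi)) - (-1/(3*pi)) = 1/pi.
Summing the pieces gives b_3 = -4/(3*pi).

-4/(3*pi)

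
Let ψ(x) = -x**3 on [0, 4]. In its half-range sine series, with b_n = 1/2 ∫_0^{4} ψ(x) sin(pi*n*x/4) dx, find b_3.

128*(2 - 3*pi**2)/(9*pi**3)

b_3 = 1/2 ∫_0^{4} (-x**3) sin(3*pi*x/4) dx.
Integrating by parts three times (tabular method), an antiderivative of (-x**3) sin(3*pi*x/4) is 4*x**3*cos(3*pi*x/4)/(3*pi) - 16*x**2*sin(3*pi*x/4)/(3*pi**2) - 128*x*cos(3*pi*x/4)/(9*pi**3) + 512*sin(3*pi*x/4)/(27*pi**4); evaluating from 0 to 4: ∫_{0}^{4} (-x**3) sin(3*pi*x/4) dx = (256*(2 - 3*pi**2)/(9*pi**3)) - (0) = 256*(2 - 3*pi**2)/(9*pi**3).
Hence b_3 = (1/2)·(256*(2 - 3*pi**2)/(9*pi**3)) = 128*(2 - 3*pi**2)/(9*pi**3).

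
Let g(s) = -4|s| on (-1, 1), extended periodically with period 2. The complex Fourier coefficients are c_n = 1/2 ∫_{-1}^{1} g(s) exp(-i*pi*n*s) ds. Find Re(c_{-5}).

8/(25*pi**2)

Since g is real-valued, Re(c_{-5}) = 1/2 ∫_{-1}^{1} g(s) cos(-5*pi*s) ds = a_{5}/2.
g is even and cos(-5*pi*s) is even, so the integrand is even: ∫_{-1}^{1} g(s) cos(-5*pi*s) ds = 2∫_0^{1} g(s) cos(-5*pi*s) ds.
Integrating by parts (boundary term plus one more integral), an antiderivative of (-4*s) cos(-5*pi*s) is -4*s*sin(5*pi*s)/(5*pi) - 4*cos(5*pi*s)/(25*pi**2); evaluating from 0 to 1: ∫_{0}^{1} (-4*s) cos(-5*pi*s) ds = (4/(25*pi**2)) - (-4/(25*pi**2)) = 8/(25*pi**2).
So ∫_{-1}^{1} g(s) cos(-5*pi*s) ds = 16/(25*pi**2).
Hence Re(c_{-5}) = (1/2)·(16/(25*pi**2)) = 8/(25*pi**2).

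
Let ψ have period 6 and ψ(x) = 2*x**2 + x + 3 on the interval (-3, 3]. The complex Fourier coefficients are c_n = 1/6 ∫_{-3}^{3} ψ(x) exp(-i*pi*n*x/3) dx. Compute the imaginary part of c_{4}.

3/(4*pi)

Since ψ is real-valued, Im(c_{4}) = -1/6 ∫_{-3}^{3} ψ(x) sin(4*pi*x/3) dx = -b_{4}/2.
Integrating by parts twice (tabular method), an antiderivative of (2*x**2 + x + 3) sin(4*pi*x/3) is -3*x**2*cos(4*pi*x/3)/(2*pi) + 9*x*sin(4*pi*x/3)/(4*pi**2) - 3*x*cos(4*pi*x/3)/(4*pi) + 9*sin(4*pi*x/3)/(16*pi**2) - 9*cos(4*pi*x/3)/(4*pi) + 27*cos(4*pi*x/3)/(16*pi**3); evaluating from -3 to 3: ∫_{-3}^{3} (2*x**2 + x + 3) sin(4*pi*x/3) dx = (-18/pi + 27/(16*pi**3)) - (27*(1 - 8*pi**2)/(16*pi**3)) = -9/(2*pi).
Hence Im(c_{4}) = (-1/6)·(-9/(2*pi)) = 3/(4*pi).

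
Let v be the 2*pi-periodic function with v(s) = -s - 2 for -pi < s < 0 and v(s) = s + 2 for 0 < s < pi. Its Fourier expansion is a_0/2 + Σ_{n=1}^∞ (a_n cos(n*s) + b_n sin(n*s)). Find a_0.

pi

a_0 = 1/pi ∫_{-pi}^{pi} v(s) ds = 1/pi · (pi**2) = pi.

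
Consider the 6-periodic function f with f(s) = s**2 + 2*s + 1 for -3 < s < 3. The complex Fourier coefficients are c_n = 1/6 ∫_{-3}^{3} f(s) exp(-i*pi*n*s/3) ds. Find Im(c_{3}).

-2/pi

Since f is real-valued, Im(c_{3}) = -1/6 ∫_{-3}^{3} f(s) sin(pi*s) ds = -b_{3}/2.
Integrating by parts twice (tabular method), an antiderivative of (s**2 + 2*s + 1) sin(pi*s) is -s**2*cos(pi*s)/pi + 2*s*sin(pi*s)/pi**2 - 2*s*cos(pi*s)/pi + 2*sin(pi*s)/pi**2 - cos(pi*s)/pi + 2*cos(pi*s)/pi**3; evaluating from -3 to 3: ∫_{-3}^{3} (s**2 + 2*s + 1) sin(pi*s) ds = (-2/pi**3 + 16/pi) - (-2/pi**3 + 4/pi) = 12/pi.
Hence Im(c_{3}) = (-1/6)·(12/pi) = -2/pi.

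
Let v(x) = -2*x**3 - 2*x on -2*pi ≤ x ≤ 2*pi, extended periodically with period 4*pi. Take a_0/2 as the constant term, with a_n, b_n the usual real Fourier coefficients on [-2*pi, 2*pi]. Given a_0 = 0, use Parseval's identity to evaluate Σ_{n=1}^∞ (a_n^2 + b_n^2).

Parseval: a_0^2/2 + Σ_{n≥1} (a_n^2+b_n^2) = (1/(2*pi)) ∫_{-2*pi}^{2*pi} v(x)^2 dx = 32*pi**2*(35 + 168*pi**2 + 240*pi**4)/105.
Subtract a_0^2/2 = 0: Σ (a_n^2+b_n^2) = 32*pi**2*(35 + 168*pi**2 + 240*pi**4)/105.

32*pi**2*(35 + 168*pi**2 + 240*pi**4)/105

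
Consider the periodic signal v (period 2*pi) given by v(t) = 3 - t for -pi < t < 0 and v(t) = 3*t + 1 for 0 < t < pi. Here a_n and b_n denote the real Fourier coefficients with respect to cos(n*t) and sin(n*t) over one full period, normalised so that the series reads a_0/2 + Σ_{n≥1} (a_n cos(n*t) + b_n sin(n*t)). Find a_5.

a_5 = 1/pi ∫_{-pi}^{pi} v(t) cos(5*t) dt.
Split the integral at the breakpoints.
Integrating by parts (boundary term plus one more integral), an antiderivative of (3 - t) cos(5*t) is -t*sin(5*t)/5 + 3*sin(5*t)/5 - cos(5*t)/25; evaluating from -pi to 0: ∫_{-pi}^{0} (3 - t) cos(5*t) dt = (-1/25) - (1/25) = -2/25.
Integrating by parts (boundary term plus one more integral), an antiderivative of (3*t + 1) cos(5*t) is 3*t*sin(5*t)/5 + sin(5*t)/5 + 3*cos(5*t)/25; evaluating from 0 to pi: ∫_{0}^{pi} (3*t + 1) cos(5*t) dt = (-3/25) - (3/25) = -6/25.
Summing the pieces and multiplying by (1/pi) gives a_5 = -8/(25*pi).

-8/(25*pi)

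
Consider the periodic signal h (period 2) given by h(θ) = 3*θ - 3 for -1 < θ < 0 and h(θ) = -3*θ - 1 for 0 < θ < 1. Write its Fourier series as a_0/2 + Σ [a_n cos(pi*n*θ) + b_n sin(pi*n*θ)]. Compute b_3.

b_3 = ∫_{-1}^{1} h(θ) sin(3*pi*θ) dθ.
Split the integral at the breakpoints.
Integrating by parts (boundary term plus one more integral), an antiderivative of (3*θ - 3) sin(3*pi*θ) is -θ*cos(3*pi*θ)/pi + sin(3*pi*θ)/(3*pi**2) + cos(3*pi*θ)/pi; evaluating from -1 to 0: ∫_{-1}^{0} (3*θ - 3) sin(3*pi*θ) dθ = (1/pi) - (-2/pi) = 3/pi.
Integrating by parts (boundary term plus one more integral), an antiderivative of (-3*θ - 1) sin(3*pi*θ) is θ*cos(3*pi*θ)/pi - sin(3*pi*θ)/(3*pi**2) + cos(3*pi*θ)/(3*pi); evaluating from 0 to 1: ∫_{0}^{1} (-3*θ - 1) sin(3*pi*θ) dθ = (-4/(3*pi)) - (1/(3*pi)) = -5/(3*pi).
Summing the pieces gives b_3 = 4/(3*pi).

4/(3*pi)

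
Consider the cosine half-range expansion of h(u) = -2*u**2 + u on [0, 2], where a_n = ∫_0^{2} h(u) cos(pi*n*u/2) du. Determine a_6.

a_6 = ∫_0^{2} (-2*u**2 + u) cos(3*pi*u) du.
Integrating by parts twice (tabular method), an antiderivative of (-2*u**2 + u) cos(3*pi*u) is -2*u**2*sin(3*pi*u)/(3*pi) + u*sin(3*pi*u)/(3*pi) - 4*u*cos(3*pi*u)/(9*pi**2) + 4*sin(3*pi*u)/(27*pi**3) + cos(3*pi*u)/(9*pi**2); evaluating from 0 to 2: ∫_{0}^{2} (-2*u**2 + u) cos(3*pi*u) du = (-7/(9*pi**2)) - (1/(9*pi**2)) = -8/(9*pi**2).
Hence a_6 = -8/(9*pi**2).

-8/(9*pi**2)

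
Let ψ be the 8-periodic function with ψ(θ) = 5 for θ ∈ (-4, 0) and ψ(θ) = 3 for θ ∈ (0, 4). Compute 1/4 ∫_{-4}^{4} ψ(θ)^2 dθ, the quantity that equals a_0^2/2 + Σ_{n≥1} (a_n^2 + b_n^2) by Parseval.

34

1/4 ∫_{-4}^{4} ψ(θ)^2 dθ = 1/4 · (136) = 34.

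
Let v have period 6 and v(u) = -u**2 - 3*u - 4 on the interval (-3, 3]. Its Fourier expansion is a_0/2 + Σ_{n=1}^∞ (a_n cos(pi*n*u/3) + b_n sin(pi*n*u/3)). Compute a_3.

a_3 = 1/3 ∫_{-3}^{3} v(u) cos(pi*u) du.
Integrating by parts twice (tabular method), an antiderivative of (-u**2 - 3*u - 4) cos(pi*u) is -u**2*sin(pi*u)/pi - 3*u*sin(pi*u)/pi - 2*u*cos(pi*u)/pi**2 - 4*sin(pi*u)/pi + 2*sin(pi*u)/pi**3 - 3*cos(pi*u)/pi**2; evaluating from -3 to 3: ∫_{-3}^{3} (-u**2 - 3*u - 4) cos(pi*u) du = (9/pi**2) - (-3/pi**2) = 12/pi**2.
Hence a_3 = (1/3)·(12/pi**2) = 4/pi**2.

4/pi**2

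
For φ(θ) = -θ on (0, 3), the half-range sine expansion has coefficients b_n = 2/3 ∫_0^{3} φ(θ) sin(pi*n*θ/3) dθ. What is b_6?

1/pi

b_6 = 2/3 ∫_0^{3} (-θ) sin(2*pi*θ) dθ.
Integrating by parts (boundary term plus one more integral), an antiderivative of (-θ) sin(2*pi*θ) is θ*cos(2*pi*θ)/(2*pi) - sin(2*pi*θ)/(4*pi**2); evaluating from 0 to 3: ∫_{0}^{3} (-θ) sin(2*pi*θ) dθ = (3/(2*pi)) - (0) = 3/(2*pi).
Hence b_6 = (2/3)·(3/(2*pi)) = 1/pi.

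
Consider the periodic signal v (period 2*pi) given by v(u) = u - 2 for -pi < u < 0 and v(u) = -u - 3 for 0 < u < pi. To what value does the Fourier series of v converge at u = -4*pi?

-5/2

u = -4*pi differs from u = 0 by -2 full period(s), and the series is 2*pi-periodic.
At u = 0 the one-sided limits are v(0^-) = -2 and v(0^+) = -3.
By Dirichlet's theorem the series converges to their average, [(-2) + (-3)]/2 = -5/2.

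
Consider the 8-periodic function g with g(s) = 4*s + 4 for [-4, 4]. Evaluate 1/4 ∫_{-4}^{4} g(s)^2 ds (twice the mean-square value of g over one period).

608/3

1/4 ∫_{-4}^{4} g(s)^2 ds = 1/4 · (2432/3) = 608/3.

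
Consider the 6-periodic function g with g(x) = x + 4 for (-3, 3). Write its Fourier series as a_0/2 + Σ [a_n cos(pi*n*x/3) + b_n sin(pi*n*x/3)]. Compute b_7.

6/(7*pi)

b_7 = 1/3 ∫_{-3}^{3} g(x) sin(7*pi*x/3) dx.
Integrating by parts (boundary term plus one more integral), an antiderivative of (x + 4) sin(7*pi*x/3) is -3*x*cos(7*pi*x/3)/(7*pi) + 9*sin(7*pi*x/3)/(49*pi**2) - 12*cos(7*pi*x/3)/(7*pi); evaluating from -3 to 3: ∫_{-3}^{3} (x + 4) sin(7*pi*x/3) dx = (3/pi) - (3/(7*pi)) = 18/(7*pi).
Hence b_7 = (1/3)·(18/(7*pi)) = 6/(7*pi).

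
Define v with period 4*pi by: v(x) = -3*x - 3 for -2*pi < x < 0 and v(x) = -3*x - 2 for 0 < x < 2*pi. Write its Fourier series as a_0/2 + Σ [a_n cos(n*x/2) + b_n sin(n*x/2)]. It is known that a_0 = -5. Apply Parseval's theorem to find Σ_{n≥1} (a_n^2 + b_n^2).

Parseval: a_0^2/2 + Σ_{n≥1} (a_n^2+b_n^2) = (1/(2*pi)) ∫_{-2*pi}^{2*pi} v(x)^2 dx = -6*pi + 13 + 24*pi**2.
Subtract a_0^2/2 = 25/2: Σ (a_n^2+b_n^2) = -6*pi + 1/2 + 24*pi**2.

-6*pi + 1/2 + 24*pi**2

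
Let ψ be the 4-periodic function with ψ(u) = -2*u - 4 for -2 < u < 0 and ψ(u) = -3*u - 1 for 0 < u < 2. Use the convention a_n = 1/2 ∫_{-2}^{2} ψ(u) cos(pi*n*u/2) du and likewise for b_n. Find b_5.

b_5 = 1/2 ∫_{-2}^{2} ψ(u) sin(5*pi*u/2) du.
Split the integral at the breakpoints.
Integrating by parts (boundary term plus one more integral), an antiderivative of (-2*u - 4) sin(5*pi*u/2) is 4*u*cos(5*pi*u/2)/(5*pi) - 8*sin(5*pi*u/2)/(25*pi**2) + 8*cos(5*pi*u/2)/(5*pi); evaluating from -2 to 0: ∫_{-2}^{0} (-2*u - 4) sin(5*pi*u/2) du = (8/(5*pi)) - (0) = 8/(5*pi).
Integrating by parts (boundary term plus one more integral), an antiderivative of (-3*u - 1) sin(5*pi*u/2) is 6*u*cos(5*pi*u/2)/(5*pi) - 12*sin(5*pi*u/2)/(25*pi**2) + 2*cos(5*pi*u/2)/(5*pi); evaluating from 0 to 2: ∫_{0}^{2} (-3*u - 1) sin(5*pi*u/2) du = (-14/(5*pi)) - (2/(5*pi)) = -16/(5*pi).
Summing the pieces and multiplying by (1/2) gives b_5 = -4/(5*pi).

-4/(5*pi)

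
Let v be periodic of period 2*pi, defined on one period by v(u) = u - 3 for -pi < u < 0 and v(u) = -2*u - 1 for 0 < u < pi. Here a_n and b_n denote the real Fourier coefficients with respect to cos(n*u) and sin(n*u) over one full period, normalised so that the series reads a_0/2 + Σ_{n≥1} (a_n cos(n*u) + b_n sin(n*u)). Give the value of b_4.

b_4 = 1/pi ∫_{-pi}^{pi} v(u) sin(4*u) du.
Split the integral at the breakpoints.
Integrating by parts (boundary term plus one more integral), an antiderivative of (u - 3) sin(4*u) is -u*cos(4*u)/4 + sin(4*u)/16 + 3*cos(4*u)/4; evaluating from -pi to 0: ∫_{-pi}^{0} (u - 3) sin(4*u) du = (3/4) - (3/4 + pi/4) = -pi/4.
Integrating by parts (boundary term plus one more integral), an antiderivative of (-2*u - 1) sin(4*u) is u*cos(4*u)/2 - sin(4*u)/8 + cos(4*u)/4; evaluating from 0 to pi: ∫_{0}^{pi} (-2*u - 1) sin(4*u) du = (1/4 + pi/2) - (1/4) = pi/2.
Summing the pieces and multiplying by (1/pi) gives b_4 = 1/4.

1/4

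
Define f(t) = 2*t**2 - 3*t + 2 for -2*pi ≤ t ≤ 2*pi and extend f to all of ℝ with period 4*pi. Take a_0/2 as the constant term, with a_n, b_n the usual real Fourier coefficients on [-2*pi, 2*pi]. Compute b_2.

6

b_2 = (1/(2*pi)) ∫_{-2*pi}^{2*pi} f(t) sin(t) dt.
Integrating by parts twice (tabular method), an antiderivative of (2*t**2 - 3*t + 2) sin(t) is -2*t**2*cos(t) + 4*t*sin(t) + 3*t*cos(t) - 3*sin(t) + 2*cos(t); evaluating from -2*pi to 2*pi: ∫_{-2*pi}^{2*pi} (2*t**2 - 3*t + 2) sin(t) dt = (-8*pi**2 + 2 + 6*pi) - (-8*pi**2 - 6*pi + 2) = 12*pi.
Hence b_2 = (1/(2*pi))·(12*pi) = 6.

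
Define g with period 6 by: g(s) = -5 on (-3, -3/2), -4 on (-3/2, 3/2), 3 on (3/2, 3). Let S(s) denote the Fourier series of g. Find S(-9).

-1

s = -9 differs from s = -3 by -1 full period(s), and the series is 6-periodic.
At s = -3 the one-sided limits are g(-3^-) = 3 and g(-3^+) = -5.
By Dirichlet's theorem the series converges to their average, [(3) + (-5)]/2 = -1.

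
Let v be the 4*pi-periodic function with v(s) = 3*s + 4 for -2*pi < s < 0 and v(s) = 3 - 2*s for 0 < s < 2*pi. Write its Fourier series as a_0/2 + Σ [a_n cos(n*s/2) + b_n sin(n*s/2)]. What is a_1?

a_1 = (1/(2*pi)) ∫_{-2*pi}^{2*pi} v(s) cos(s/2) ds.
Split the integral at the breakpoints.
Integrating by parts (boundary term plus one more integral), an antiderivative of (3*s + 4) cos(s/2) is 6*s*sin(s/2) + 8*sin(s/2) + 12*cos(s/2); evaluating from -2*pi to 0: ∫_{-2*pi}^{0} (3*s + 4) cos(s/2) ds = (12) - (-12) = 24.
Integrating by parts (boundary term plus one more integral), an antiderivative of (3 - 2*s) cos(s/2) is -4*s*sin(s/2) + 6*sin(s/2) - 8*cos(s/2); evaluating from 0 to 2*pi: ∫_{0}^{2*pi} (3 - 2*s) cos(s/2) ds = (8) - (-8) = 16.
Summing the pieces and multiplying by (1/(2*pi)) gives a_1 = 20/pi.

20/pi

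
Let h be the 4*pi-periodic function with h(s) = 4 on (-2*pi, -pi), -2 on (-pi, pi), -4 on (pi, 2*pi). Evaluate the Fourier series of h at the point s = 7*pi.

s = 7*pi differs from s = -pi by 2 full period(s), and the series is 4*pi-periodic.
At s = -pi the one-sided limits are h(-pi^-) = 4 and h(-pi^+) = -2.
By Dirichlet's theorem the series converges to their average, [(4) + (-2)]/2 = 1.

1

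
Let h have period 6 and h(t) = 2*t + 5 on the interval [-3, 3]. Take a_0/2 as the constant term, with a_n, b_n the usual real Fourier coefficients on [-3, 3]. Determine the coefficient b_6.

-2/pi

b_6 = 1/3 ∫_{-3}^{3} h(t) sin(2*pi*t) dt.
Integrating by parts (boundary term plus one more integral), an antiderivative of (2*t + 5) sin(2*pi*t) is -t*cos(2*pi*t)/pi + sin(2*pi*t)/(2*pi**2) - 5*cos(2*pi*t)/(2*pi); evaluating from -3 to 3: ∫_{-3}^{3} (2*t + 5) sin(2*pi*t) dt = (-11/(2*pi)) - (1/(2*pi)) = -6/pi.
Hence b_6 = (1/3)·(-6/pi) = -2/pi.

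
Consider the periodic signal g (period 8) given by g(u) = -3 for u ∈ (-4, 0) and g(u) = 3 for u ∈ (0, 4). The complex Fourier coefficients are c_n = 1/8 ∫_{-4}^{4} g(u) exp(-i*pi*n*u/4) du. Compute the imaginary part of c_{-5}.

Since g is real-valued, Im(c_{-5}) = -1/8 ∫_{-4}^{4} g(u) sin(-5*pi*u/4) du = b_{5}/2.
g is odd and sin(-5*pi*u/4) is odd, so the integrand is even: ∫_{-4}^{4} g(u) sin(-5*pi*u/4) du = 2∫_0^{4} g(u) sin(-5*pi*u/4) du.
Directly, an antiderivative of (3) sin(-5*pi*u/4) is 12*cos(5*pi*u/4)/(5*pi); evaluating from 0 to 4: ∫_{0}^{4} (3) sin(-5*pi*u/4) du = (-12/(5*pi)) - (12/(5*pi)) = -24/(5*pi).
So ∫_{-4}^{4} g(u) sin(-5*pi*u/4) du = -48/(5*pi).
Hence Im(c_{-5}) = (-1/8)·(-48/(5*pi)) = 6/(5*pi).

6/(5*pi)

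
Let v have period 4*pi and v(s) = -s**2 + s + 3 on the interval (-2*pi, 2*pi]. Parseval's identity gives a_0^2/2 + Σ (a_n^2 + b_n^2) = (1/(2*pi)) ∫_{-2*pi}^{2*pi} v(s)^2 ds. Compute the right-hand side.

-40*pi**2/3 + 18 + 32*pi**4/5

(1/(2*pi)) ∫_{-2*pi}^{2*pi} v(s)^2 ds = (1/(2*pi)) · (4*pi*(-100*pi**2 + 135 + 48*pi**4)/15) = -40*pi**2/3 + 18 + 32*pi**4/5.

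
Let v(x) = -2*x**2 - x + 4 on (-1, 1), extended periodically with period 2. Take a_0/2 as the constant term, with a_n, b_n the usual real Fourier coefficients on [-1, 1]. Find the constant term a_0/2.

10/3

a_0 = ∫_{-1}^{1} v(x) dx = 20/3.
So the constant term a_0/2 = 10/3.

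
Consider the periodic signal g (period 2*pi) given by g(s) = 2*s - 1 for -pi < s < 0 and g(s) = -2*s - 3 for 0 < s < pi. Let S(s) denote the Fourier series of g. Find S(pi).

At s = pi the one-sided limits are g(pi^-) = -2*pi - 3 and g(pi^+) = -2*pi - 1.
By Dirichlet's theorem the series converges to their average, [(-2*pi - 3) + (-2*pi - 1)]/2 = -2*pi - 2.

-2*pi - 2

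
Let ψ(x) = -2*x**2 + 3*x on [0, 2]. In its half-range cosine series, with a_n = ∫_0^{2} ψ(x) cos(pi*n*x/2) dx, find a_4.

a_4 = ∫_0^{2} (-2*x**2 + 3*x) cos(2*pi*x) dx.
Integrating by parts twice (tabular method), an antiderivative of (-2*x**2 + 3*x) cos(2*pi*x) is -x**2*sin(2*pi*x)/pi + 3*x*sin(2*pi*x)/(2*pi) - x*cos(2*pi*x)/pi**2 + sin(2*pi*x)/(2*pi**3) + 3*cos(2*pi*x)/(4*pi**2); evaluating from 0 to 2: ∫_{0}^{2} (-2*x**2 + 3*x) cos(2*pi*x) dx = (-5/(4*pi**2)) - (3/(4*pi**2)) = -2/pi**2.
Hence a_4 = -2/pi**2.

-2/pi**2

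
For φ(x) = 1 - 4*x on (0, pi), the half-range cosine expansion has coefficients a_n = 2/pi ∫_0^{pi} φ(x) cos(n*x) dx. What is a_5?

16/(25*pi)

a_5 = 2/pi ∫_0^{pi} (1 - 4*x) cos(5*x) dx.
Integrating by parts (boundary term plus one more integral), an antiderivative of (1 - 4*x) cos(5*x) is -4*x*sin(5*x)/5 + sin(5*x)/5 - 4*cos(5*x)/25; evaluating from 0 to pi: ∫_{0}^{pi} (1 - 4*x) cos(5*x) dx = (4/25) - (-4/25) = 8/25.
Hence a_5 = (2/pi)·(8/25) = 16/(25*pi).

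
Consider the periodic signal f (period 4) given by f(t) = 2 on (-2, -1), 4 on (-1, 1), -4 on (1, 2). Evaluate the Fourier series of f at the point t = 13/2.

2

t = 13/2 differs from t = -3/2 by 2 full period(s), and the series is 4-periodic.
f is continuous at t = -3/2 with value 2, so the series converges to 2 there.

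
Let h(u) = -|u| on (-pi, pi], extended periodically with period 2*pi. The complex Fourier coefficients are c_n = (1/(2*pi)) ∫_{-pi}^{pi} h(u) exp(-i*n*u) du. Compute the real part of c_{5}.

2/(25*pi)

Since h is real-valued, Re(c_{5}) = (1/(2*pi)) ∫_{-pi}^{pi} h(u) cos(5*u) du = a_{5}/2.
h is even and cos(5*u) is even, so the integrand is even: ∫_{-pi}^{pi} h(u) cos(5*u) du = 2∫_0^{pi} h(u) cos(5*u) du.
Integrating by parts (boundary term plus one more integral), an antiderivative of (-u) cos(5*u) is -u*sin(5*u)/5 - cos(5*u)/25; evaluating from 0 to pi: ∫_{0}^{pi} (-u) cos(5*u) du = (1/25) - (-1/25) = 2/25.
So ∫_{-pi}^{pi} h(u) cos(5*u) du = 4/25.
Hence Re(c_{5}) = (1/(2*pi))·(4/25) = 2/(25*pi).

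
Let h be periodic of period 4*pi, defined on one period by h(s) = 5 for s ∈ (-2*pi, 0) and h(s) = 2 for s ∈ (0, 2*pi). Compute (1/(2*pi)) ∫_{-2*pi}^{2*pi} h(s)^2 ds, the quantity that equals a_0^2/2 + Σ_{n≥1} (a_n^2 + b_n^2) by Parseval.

29

(1/(2*pi)) ∫_{-2*pi}^{2*pi} h(s)^2 ds = (1/(2*pi)) · (58*pi) = 29.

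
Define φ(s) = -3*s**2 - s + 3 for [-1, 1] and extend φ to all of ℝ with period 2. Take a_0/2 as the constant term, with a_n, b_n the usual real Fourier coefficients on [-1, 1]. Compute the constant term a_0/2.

2

a_0 = ∫_{-1}^{1} φ(s) ds = 4.
So the constant term a_0/2 = 2.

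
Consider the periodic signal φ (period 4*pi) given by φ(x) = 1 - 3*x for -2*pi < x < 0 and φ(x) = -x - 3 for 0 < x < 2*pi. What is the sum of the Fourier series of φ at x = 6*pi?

-1 + 2*pi

x = 6*pi differs from x = 2*pi by 1 full period(s), and the series is 4*pi-periodic.
At x = 2*pi the one-sided limits are φ(2*pi^-) = -2*pi - 3 and φ(2*pi^+) = 1 + 6*pi.
By Dirichlet's theorem the series converges to their average, [(-2*pi - 3) + (1 + 6*pi)]/2 = -1 + 2*pi.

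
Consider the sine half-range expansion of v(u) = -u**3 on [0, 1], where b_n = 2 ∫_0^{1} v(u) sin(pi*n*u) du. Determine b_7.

2*(6 - 49*pi**2)/(343*pi**3)

b_7 = 2 ∫_0^{1} (-u**3) sin(7*pi*u) du.
Integrating by parts three times (tabular method), an antiderivative of (-u**3) sin(7*pi*u) is u**3*cos(7*pi*u)/(7*pi) - 3*u**2*sin(7*pi*u)/(49*pi**2) - 6*u*cos(7*pi*u)/(343*pi**3) + 6*sin(7*pi*u)/(2401*pi**4); evaluating from 0 to 1: ∫_{0}^{1} (-u**3) sin(7*pi*u) du = ((6 - 49*pi**2)/(343*pi**3)) - (0) = (6 - 49*pi**2)/(343*pi**3).
Hence b_7 = 2·((6 - 49*pi**2)/(343*pi**3)) = 2*(6 - 49*pi**2)/(343*pi**3).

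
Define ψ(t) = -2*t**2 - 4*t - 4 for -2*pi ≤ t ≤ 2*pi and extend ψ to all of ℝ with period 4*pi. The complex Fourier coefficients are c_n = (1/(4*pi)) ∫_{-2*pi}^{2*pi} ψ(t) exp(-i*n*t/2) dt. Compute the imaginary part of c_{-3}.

-8/3

Since ψ is real-valued, Im(c_{-3}) = -(1/(4*pi)) ∫_{-2*pi}^{2*pi} ψ(t) sin(-3*t/2) dt = b_{3}/2.
Integrating by parts twice (tabular method), an antiderivative of (-2*t**2 - 4*t - 4) sin(-3*t/2) is -4*t**2*cos(3*t/2)/3 + 16*t*sin(3*t/2)/9 - 8*t*cos(3*t/2)/3 + 16*sin(3*t/2)/9 - 40*cos(3*t/2)/27; evaluating from -2*pi to 2*pi: ∫_{-2*pi}^{2*pi} (-2*t**2 - 4*t - 4) sin(-3*t/2) dt = (40/27 + 16*pi/3 + 16*pi**2/3) - (-16*pi/3 + 40/27 + 16*pi**2/3) = 32*pi/3.
Hence Im(c_{-3}) = (-1/(4*pi))·(32*pi/3) = -8/3.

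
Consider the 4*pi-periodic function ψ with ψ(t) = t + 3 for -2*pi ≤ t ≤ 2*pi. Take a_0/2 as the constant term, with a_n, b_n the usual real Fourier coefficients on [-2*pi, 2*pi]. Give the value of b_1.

4

b_1 = (1/(2*pi)) ∫_{-2*pi}^{2*pi} ψ(t) sin(t/2) dt.
Integrating by parts (boundary term plus one more integral), an antiderivative of (t + 3) sin(t/2) is -2*t*cos(t/2) + 4*sin(t/2) - 6*cos(t/2); evaluating from -2*pi to 2*pi: ∫_{-2*pi}^{2*pi} (t + 3) sin(t/2) dt = (6 + 4*pi) - (6 - 4*pi) = 8*pi.
Hence b_1 = (1/(2*pi))·(8*pi) = 4.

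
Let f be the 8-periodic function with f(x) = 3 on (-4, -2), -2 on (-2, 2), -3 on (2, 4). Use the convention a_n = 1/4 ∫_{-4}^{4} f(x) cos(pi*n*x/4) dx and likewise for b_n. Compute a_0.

-2

a_0 = 1/4 ∫_{-4}^{4} f(x) dx = 1/4 · (-8) = -2.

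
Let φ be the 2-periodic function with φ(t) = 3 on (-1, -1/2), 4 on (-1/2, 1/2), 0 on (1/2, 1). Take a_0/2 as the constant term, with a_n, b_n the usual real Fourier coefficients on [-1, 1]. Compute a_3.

-5/(3*pi)

a_3 = ∫_{-1}^{1} φ(t) cos(3*pi*t) dt.
Split the integral at the breakpoints.
Directly, an antiderivative of (3) cos(3*pi*t) is sin(3*pi*t)/pi; evaluating from -1 to -1/2: ∫_{-1}^{-1/2} (3) cos(3*pi*t) dt = (1/pi) - (0) = 1/pi.
Directly, an antiderivative of (4) cos(3*pi*t) is 4*sin(3*pi*t)/(3*pi); evaluating from -1/2 to 1/2: ∫_{-1/2}^{1/2} (4) cos(3*pi*t) dt = (-4/(3*pi)) - (4/(3*pi)) = -8/(3*pi).
∫_{1/2}^{1} (0) cos(3*pi*t) dt = 0.
Summing the pieces gives a_3 = -5/(3*pi).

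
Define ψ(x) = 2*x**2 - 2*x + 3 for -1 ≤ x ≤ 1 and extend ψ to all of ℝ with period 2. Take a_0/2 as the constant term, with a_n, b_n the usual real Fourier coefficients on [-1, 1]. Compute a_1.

-8/pi**2

a_1 = ∫_{-1}^{1} ψ(x) cos(pi*x) dx.
Integrating by parts twice (tabular method), an antiderivative of (2*x**2 - 2*x + 3) cos(pi*x) is 2*x**2*sin(pi*x)/pi - 2*x*sin(pi*x)/pi + 4*x*cos(pi*x)/pi**2 - 4*sin(pi*x)/pi**3 + 3*sin(pi*x)/pi - 2*cos(pi*x)/pi**2; evaluating from -1 to 1: ∫_{-1}^{1} (2*x**2 - 2*x + 3) cos(pi*x) dx = (-2/pi**2) - (6/pi**2) = -8/pi**2.
Hence a_1 = -8/pi**2.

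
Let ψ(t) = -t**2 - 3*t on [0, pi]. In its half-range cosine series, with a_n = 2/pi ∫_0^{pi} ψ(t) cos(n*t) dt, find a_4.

-1/4

a_4 = 2/pi ∫_0^{pi} (-t**2 - 3*t) cos(4*t) dt.
Integrating by parts twice (tabular method), an antiderivative of (-t**2 - 3*t) cos(4*t) is -t**2*sin(4*t)/4 - 3*t*sin(4*t)/4 - t*cos(4*t)/8 + sin(4*t)/32 - 3*cos(4*t)/16; evaluating from 0 to pi: ∫_{0}^{pi} (-t**2 - 3*t) cos(4*t) dt = (-pi/8 - 3/16) - (-3/16) = -pi/8.
Hence a_4 = (2/pi)·(-pi/8) = -1/4.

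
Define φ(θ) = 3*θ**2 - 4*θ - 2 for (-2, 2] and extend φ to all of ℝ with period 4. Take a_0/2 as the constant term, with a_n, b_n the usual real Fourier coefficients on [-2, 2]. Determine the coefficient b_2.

b_2 = 1/2 ∫_{-2}^{2} φ(θ) sin(pi*θ) dθ.
Integrating by parts twice (tabular method), an antiderivative of (3*θ**2 - 4*θ - 2) sin(pi*θ) is -3*θ**2*cos(pi*θ)/pi + 6*θ*sin(pi*θ)/pi**2 + 4*θ*cos(pi*θ)/pi - 4*sin(pi*θ)/pi**2 + 6*cos(pi*θ)/pi**3 + 2*cos(pi*θ)/pi; evaluating from -2 to 2: ∫_{-2}^{2} (3*θ**2 - 4*θ - 2) sin(pi*θ) dθ = (-2/pi + 6/pi**3) - (-18/pi + 6/pi**3) = 16/pi.
Hence b_2 = (1/2)·(16/pi) = 8/pi.

8/pi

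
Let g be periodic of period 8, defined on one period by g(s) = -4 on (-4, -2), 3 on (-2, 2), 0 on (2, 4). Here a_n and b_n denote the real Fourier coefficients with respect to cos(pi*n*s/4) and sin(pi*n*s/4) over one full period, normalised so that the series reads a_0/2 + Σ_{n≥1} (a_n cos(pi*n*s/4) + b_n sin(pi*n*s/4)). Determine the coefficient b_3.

b_3 = 1/4 ∫_{-4}^{4} g(s) sin(3*pi*s/4) ds.
Split the integral at the breakpoints.
Directly, an antiderivative of (-4) sin(3*pi*s/4) is 16*cos(3*pi*s/4)/(3*pi); evaluating from -4 to -2: ∫_{-4}^{-2} (-4) sin(3*pi*s/4) ds = (0) - (-16/(3*pi)) = 16/(3*pi).
Directly, an antiderivative of (3) sin(3*pi*s/4) is -4*cos(3*pi*s/4)/pi; evaluating from -2 to 2: ∫_{-2}^{2} (3) sin(3*pi*s/4) ds = (0) - (0) = 0.
∫_{2}^{4} (0) sin(3*pi*s/4) ds = 0.
Summing the pieces and multiplying by (1/4) gives b_3 = 4/(3*pi).

4/(3*pi)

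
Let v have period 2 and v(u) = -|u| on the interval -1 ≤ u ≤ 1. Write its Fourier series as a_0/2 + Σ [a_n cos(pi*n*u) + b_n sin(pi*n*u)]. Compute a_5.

4/(25*pi**2)

a_5 = ∫_{-1}^{1} v(u) cos(5*pi*u) du.
v is even and cos(5*pi*u) is even, so the integrand is even and a_5 = 2 ∫_0^{1} v(u) cos(5*pi*u) du.
Integrating by parts (boundary term plus one more integral), an antiderivative of (-u) cos(5*pi*u) is -u*sin(5*pi*u)/(5*pi) - cos(5*pi*u)/(25*pi**2); evaluating from 0 to 1: ∫_{0}^{1} (-u) cos(5*pi*u) du = (1/(25*pi**2)) - (-1/(25*pi**2)) = 2/(25*pi**2).
Hence a_5 = 2·(2/(25*pi**2)) = 4/(25*pi**2).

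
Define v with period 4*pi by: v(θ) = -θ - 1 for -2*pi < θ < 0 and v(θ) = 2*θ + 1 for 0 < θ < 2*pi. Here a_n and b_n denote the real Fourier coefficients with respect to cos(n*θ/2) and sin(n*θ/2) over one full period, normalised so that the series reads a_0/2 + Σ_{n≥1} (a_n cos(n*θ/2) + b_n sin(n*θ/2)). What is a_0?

a_0 = (1/(2*pi)) ∫_{-2*pi}^{2*pi} v(θ) dθ = (1/(2*pi)) · (6*pi**2) = 3*pi.

3*pi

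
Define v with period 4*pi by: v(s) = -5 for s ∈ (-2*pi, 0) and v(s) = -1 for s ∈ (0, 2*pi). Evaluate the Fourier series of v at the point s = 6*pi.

-3

s = 6*pi differs from s = -2*pi by 2 full period(s), and the series is 4*pi-periodic.
At s = -2*pi the one-sided limits are v(-2*pi^-) = -1 and v(-2*pi^+) = -5.
By Dirichlet's theorem the series converges to their average, [(-1) + (-5)]/2 = -3.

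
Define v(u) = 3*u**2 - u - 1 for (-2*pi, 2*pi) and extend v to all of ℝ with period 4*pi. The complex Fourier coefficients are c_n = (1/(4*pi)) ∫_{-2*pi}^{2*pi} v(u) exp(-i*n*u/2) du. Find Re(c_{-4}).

Since v is real-valued, Re(c_{-4}) = (1/(4*pi)) ∫_{-2*pi}^{2*pi} v(u) cos(-2*u) du = a_{4}/2.
Integrating by parts twice (tabular method), an antiderivative of (3*u**2 - u - 1) cos(-2*u) is 3*u**2*sin(2*u)/2 - u*sin(2*u)/2 + 3*u*cos(2*u)/2 - 5*sin(2*u)/4 - cos(2*u)/4; evaluating from -2*pi to 2*pi: ∫_{-2*pi}^{2*pi} (3*u**2 - u - 1) cos(-2*u) du = (-1/4 + 3*pi) - (-3*pi - 1/4) = 6*pi.
Hence Re(c_{-4}) = (1/(4*pi))·(6*pi) = 3/2.

3/2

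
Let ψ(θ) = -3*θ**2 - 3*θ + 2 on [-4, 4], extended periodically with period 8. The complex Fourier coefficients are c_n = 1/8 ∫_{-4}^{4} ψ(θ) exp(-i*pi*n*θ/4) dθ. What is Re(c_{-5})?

96/(25*pi**2)

Since ψ is real-valued, Re(c_{-5}) = 1/8 ∫_{-4}^{4} ψ(θ) cos(-5*pi*θ/4) dθ = a_{5}/2.
Integrating by parts twice (tabular method), an antiderivative of (-3*θ**2 - 3*θ + 2) cos(-5*pi*θ/4) is -12*θ**2*sin(5*pi*θ/4)/(5*pi) - 12*θ*sin(5*pi*θ/4)/(5*pi) - 96*θ*cos(5*pi*θ/4)/(25*pi**2) + 384*sin(5*pi*θ/4)/(125*pi**3) + 8*sin(5*pi*θ/4)/(5*pi) - 48*cos(5*pi*θ/4)/(25*pi**2); evaluating from -4 to 4: ∫_{-4}^{4} (-3*θ**2 - 3*θ + 2) cos(-5*pi*θ/4) dθ = (432/(25*pi**2)) - (-336/(25*pi**2)) = 768/(25*pi**2).
Hence Re(c_{-5}) = (1/8)·(768/(25*pi**2)) = 96/(25*pi**2).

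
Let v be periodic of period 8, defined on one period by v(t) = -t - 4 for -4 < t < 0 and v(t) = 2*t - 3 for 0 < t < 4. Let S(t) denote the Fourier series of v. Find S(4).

5/2

At t = 4 the one-sided limits are v(4^-) = 5 and v(4^+) = 0.
By Dirichlet's theorem the series converges to their average, [(5) + (0)]/2 = 5/2.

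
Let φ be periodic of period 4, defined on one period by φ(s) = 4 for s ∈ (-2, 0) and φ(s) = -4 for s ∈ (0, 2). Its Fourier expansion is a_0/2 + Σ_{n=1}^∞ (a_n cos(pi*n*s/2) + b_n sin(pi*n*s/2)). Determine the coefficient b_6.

b_6 = 1/2 ∫_{-2}^{2} φ(s) sin(3*pi*s) ds.
φ is odd and sin(3*pi*s) is odd, so the integrand is even and b_6 = ∫_0^{2} φ(s) sin(3*pi*s) ds.
Directly, an antiderivative of (-4) sin(3*pi*s) is 4*cos(3*pi*s)/(3*pi); evaluating from 0 to 2: ∫_{0}^{2} (-4) sin(3*pi*s) ds = (4/(3*pi)) - (4/(3*pi)) = 0.
Hence b_6 = 0.

0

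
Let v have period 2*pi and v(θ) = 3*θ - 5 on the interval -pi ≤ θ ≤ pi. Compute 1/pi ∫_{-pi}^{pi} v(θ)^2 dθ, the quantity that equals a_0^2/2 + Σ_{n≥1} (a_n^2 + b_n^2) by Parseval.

50 + 6*pi**2

1/pi ∫_{-pi}^{pi} v(θ)^2 dθ = 1/pi · (50*pi + 6*pi**3) = 50 + 6*pi**2.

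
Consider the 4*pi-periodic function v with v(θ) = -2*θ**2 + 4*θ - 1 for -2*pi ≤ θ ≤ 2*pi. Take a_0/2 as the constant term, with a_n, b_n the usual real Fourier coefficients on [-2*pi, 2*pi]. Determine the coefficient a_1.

a_1 = (1/(2*pi)) ∫_{-2*pi}^{2*pi} v(θ) cos(θ/2) dθ.
Integrating by parts twice (tabular method), an antiderivative of (-2*θ**2 + 4*θ - 1) cos(θ/2) is -4*θ**2*sin(θ/2) + 8*θ*sin(θ/2) - 16*θ*cos(θ/2) + 30*sin(θ/2) + 16*cos(θ/2); evaluating from -2*pi to 2*pi: ∫_{-2*pi}^{2*pi} (-2*θ**2 + 4*θ - 1) cos(θ/2) dθ = (-16 + 32*pi) - (-32*pi - 16) = 64*pi.
Hence a_1 = (1/(2*pi))·(64*pi) = 32.

32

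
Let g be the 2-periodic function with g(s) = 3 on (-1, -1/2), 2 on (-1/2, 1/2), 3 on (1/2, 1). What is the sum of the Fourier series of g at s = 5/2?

s = 5/2 differs from s = 1/2 by 1 full period(s), and the series is 2-periodic.
At s = 1/2 the one-sided limits are g(1/2^-) = 2 and g(1/2^+) = 3.
By Dirichlet's theorem the series converges to their average, [(2) + (3)]/2 = 5/2.

5/2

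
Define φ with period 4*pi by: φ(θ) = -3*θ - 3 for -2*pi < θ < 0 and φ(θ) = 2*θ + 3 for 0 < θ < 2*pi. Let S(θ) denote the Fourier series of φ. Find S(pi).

φ is continuous at θ = pi with value 3 + 2*pi, so the series converges to 3 + 2*pi there.

3 + 2*pi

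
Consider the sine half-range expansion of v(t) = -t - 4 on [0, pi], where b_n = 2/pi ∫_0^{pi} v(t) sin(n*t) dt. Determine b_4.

b_4 = 2/pi ∫_0^{pi} (-t - 4) sin(4*t) dt.
Integrating by parts (boundary term plus one more integral), an antiderivative of (-t - 4) sin(4*t) is t*cos(4*t)/4 - sin(4*t)/16 + cos(4*t); evaluating from 0 to pi: ∫_{0}^{pi} (-t - 4) sin(4*t) dt = (pi/4 + 1) - (1) = pi/4.
Hence b_4 = (2/pi)·(pi/4) = 1/2.

1/2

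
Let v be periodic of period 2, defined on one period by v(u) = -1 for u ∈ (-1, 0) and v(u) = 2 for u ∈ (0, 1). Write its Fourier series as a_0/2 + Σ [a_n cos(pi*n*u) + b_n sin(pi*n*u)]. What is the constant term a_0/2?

1/2

a_0 = ∫_{-1}^{1} v(u) du = 1.
So the constant term a_0/2 = 1/2.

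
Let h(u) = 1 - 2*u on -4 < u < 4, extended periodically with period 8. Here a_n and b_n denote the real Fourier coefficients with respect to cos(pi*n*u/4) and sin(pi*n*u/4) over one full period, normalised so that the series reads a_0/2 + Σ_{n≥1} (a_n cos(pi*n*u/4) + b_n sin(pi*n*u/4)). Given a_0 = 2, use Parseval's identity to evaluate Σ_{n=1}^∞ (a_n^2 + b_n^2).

Parseval: a_0^2/2 + Σ_{n≥1} (a_n^2+b_n^2) = 1/4 ∫_{-4}^{4} h(u)^2 du = 134/3.
Subtract a_0^2/2 = 2: Σ (a_n^2+b_n^2) = 128/3.

128/3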